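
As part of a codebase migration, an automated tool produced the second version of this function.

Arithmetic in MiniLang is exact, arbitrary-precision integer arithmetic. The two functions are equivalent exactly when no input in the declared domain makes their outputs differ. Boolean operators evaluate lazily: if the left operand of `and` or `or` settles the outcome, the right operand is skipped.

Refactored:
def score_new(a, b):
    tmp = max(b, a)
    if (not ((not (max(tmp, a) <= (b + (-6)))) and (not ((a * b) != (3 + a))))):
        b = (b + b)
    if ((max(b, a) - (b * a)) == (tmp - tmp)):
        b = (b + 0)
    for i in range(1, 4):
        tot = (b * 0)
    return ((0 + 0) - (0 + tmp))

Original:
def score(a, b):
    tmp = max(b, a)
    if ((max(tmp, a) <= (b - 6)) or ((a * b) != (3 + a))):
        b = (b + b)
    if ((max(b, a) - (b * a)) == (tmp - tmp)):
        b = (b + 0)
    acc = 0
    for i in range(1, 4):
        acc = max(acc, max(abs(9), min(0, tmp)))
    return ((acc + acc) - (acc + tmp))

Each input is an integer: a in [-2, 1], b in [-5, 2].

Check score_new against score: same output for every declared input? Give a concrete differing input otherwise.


Consider the input a=-2, b=-5.
score: tmp becomes -2; next ((max(tmp, a) <= (b - 6)) or ((a * b) != (3 + a))) evaluates to true; next b becomes -10; next ((max(b, a) - (b * a)) == (tmp - tmp)) evaluates to false; next acc becomes 0; next at i=1:; next acc becomes 9; next at i=2:; next acc becomes 9; next at i=3:; next acc becomes 9; next final value 11
score_new: tmp becomes -2; next (not ((not (max(tmp, a) <= (b + (-6)))) and (not ((a * b) != (3 + a))))) evaluates to true; next b becomes -10; next ((max(b, a) - (b * a)) == (tmp - tmp)) evaluates to false; next at i=1:; next tot becomes 0; next at i=2:; next tot becomes 0; next at i=3:; next tot becomes 0; next final value 2
11 and 2 differ, so these are not the same function on this domain.
verdict: not equivalent; witness: a=-2, b=-5


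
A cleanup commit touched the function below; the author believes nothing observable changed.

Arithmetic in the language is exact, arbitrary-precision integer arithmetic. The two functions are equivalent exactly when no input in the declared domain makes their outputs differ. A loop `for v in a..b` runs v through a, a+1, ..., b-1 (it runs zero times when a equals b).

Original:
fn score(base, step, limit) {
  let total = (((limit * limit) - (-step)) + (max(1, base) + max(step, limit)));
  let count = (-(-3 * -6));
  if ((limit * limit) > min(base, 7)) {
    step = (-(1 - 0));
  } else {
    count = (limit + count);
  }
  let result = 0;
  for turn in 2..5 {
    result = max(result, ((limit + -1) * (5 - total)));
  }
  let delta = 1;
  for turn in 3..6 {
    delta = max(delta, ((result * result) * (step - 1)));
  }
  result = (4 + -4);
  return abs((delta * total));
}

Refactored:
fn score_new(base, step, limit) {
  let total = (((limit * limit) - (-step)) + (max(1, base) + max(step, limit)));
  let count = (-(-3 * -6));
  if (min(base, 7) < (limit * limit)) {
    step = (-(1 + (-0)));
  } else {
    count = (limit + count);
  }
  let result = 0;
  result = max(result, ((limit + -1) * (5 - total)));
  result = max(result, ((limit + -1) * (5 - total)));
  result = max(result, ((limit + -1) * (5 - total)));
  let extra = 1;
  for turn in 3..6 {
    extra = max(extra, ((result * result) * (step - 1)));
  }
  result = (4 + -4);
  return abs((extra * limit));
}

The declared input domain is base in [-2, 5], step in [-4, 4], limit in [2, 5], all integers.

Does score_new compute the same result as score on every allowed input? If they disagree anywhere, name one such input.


The rewrite breaks on base=-2, step=-4, limit=2, where the results are 3 and 2.
score: total becomes 3; next count becomes -18; next ((limit * limit) > min(base, 7)) evaluates to true; next step becomes -1; next result becomes 0; next at turn=2:; next result becomes 2; next at turn=3:; next result becomes 2; next at turn=4:; next result becomes 2; next delta becomes 1; next at turn=3:; next delta becomes 1; next at turn=4:; next delta becomes 1; next at turn=5:; next delta becomes 1; next result becomes 0; next final value 3
score_new: total becomes 3; next count becomes -18; next (min(base, 7) < (limit * limit)) evaluates to true; next step becomes -1; next result becomes 0; next result becomes 2; next result becomes 2; next result becomes 2; next extra becomes 1; next at turn=3:; next extra becomes 1; next at turn=4:; next extra becomes 1; next at turn=5:; next extra becomes 1; next result becomes 0; next final value 2
verdict: not equivalent; witness: base=-2, step=-4, limit=2


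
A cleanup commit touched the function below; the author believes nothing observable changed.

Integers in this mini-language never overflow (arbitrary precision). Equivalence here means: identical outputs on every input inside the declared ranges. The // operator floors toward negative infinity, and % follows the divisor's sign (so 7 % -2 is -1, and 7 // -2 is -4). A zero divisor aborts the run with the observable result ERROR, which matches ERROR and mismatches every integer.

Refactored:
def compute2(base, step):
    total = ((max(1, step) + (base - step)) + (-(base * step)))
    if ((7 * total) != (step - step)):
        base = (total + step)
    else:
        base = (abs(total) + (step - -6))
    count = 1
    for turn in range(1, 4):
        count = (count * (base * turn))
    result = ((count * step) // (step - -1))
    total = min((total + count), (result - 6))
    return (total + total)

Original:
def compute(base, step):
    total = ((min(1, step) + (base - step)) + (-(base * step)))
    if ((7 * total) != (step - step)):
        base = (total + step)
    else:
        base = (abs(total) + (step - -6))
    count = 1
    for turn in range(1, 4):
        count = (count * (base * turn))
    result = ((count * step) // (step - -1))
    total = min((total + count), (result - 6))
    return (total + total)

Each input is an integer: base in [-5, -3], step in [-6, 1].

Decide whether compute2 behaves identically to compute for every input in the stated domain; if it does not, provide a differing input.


On input base=-5, step=-6, compute returns -992476 while compute2 returns -565990.
verdict: not equivalent; witness: base=-5, step=-6


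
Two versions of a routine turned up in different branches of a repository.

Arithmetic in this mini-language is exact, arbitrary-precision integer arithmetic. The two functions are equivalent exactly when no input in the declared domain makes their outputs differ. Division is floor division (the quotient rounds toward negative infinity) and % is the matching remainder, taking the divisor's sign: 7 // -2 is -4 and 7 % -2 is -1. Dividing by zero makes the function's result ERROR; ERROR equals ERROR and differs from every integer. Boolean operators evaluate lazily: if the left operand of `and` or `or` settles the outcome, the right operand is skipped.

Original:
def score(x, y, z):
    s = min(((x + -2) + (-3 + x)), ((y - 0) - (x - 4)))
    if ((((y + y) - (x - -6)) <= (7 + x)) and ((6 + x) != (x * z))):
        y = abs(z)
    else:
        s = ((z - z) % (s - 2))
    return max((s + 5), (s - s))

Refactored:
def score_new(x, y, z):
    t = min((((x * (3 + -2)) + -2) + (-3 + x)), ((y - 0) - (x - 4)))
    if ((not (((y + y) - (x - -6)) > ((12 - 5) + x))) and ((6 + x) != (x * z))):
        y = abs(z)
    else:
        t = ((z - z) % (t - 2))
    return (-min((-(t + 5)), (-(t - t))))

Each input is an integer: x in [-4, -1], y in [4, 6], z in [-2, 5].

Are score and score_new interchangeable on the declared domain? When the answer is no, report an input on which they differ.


Reading the diff, among the changes: comparison usage differs, min/max/abs usage differs, boolean connective usage differs, constant usage differs, arithmetic usage differs, local variable names differ.
As a probe, take x=-2, y=6, z=1: score runs s = -9; ((((y + y) - (x - -6)) <= (7 + x)) and ((6 + x) != (x * z))) -> false; s = 0; return 5; score_new runs t = -9; ((not (((y + y) - (x - -6)) > ((12 - 5) + x))) and ((6 + x) != (x * z))) -> false; t = 0; return 5; both end at 5.
Sweeping the whole domain (96 inputs) finds no disagreement.
verdict: equivalent


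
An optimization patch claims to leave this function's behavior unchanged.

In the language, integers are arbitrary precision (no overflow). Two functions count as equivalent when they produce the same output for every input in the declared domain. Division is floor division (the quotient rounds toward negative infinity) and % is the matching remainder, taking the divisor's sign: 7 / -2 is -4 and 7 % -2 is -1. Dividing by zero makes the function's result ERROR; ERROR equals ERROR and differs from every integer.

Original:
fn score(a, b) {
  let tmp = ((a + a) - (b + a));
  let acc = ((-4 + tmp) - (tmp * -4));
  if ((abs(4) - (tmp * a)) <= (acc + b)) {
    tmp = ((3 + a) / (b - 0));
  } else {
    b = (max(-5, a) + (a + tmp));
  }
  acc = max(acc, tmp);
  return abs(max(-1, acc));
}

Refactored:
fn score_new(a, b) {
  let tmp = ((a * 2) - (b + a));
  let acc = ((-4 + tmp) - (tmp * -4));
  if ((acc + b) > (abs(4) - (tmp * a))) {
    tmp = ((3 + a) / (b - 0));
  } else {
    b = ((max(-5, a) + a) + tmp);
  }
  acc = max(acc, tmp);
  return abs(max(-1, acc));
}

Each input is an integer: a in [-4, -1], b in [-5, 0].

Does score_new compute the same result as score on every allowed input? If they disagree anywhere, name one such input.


Equivalent. The suspicious-looking change has no observable effect anywhere in the declared ranges.
Checked all 24 inputs in the declared domain: the outputs agree on every one.
Tracing a=-1, b=-2: score: tmp = 1; acc = 1; ((abs(4) - (tmp * a)) <= (acc + b)) -> false; b = -1; acc = 1; return 1 | score_new: tmp = 1; acc = 1; ((acc + b) > (abs(4) - (tmp * a))) -> false; b = -1; acc = 1; return 1 — matching result 1.
verdict: equivalent


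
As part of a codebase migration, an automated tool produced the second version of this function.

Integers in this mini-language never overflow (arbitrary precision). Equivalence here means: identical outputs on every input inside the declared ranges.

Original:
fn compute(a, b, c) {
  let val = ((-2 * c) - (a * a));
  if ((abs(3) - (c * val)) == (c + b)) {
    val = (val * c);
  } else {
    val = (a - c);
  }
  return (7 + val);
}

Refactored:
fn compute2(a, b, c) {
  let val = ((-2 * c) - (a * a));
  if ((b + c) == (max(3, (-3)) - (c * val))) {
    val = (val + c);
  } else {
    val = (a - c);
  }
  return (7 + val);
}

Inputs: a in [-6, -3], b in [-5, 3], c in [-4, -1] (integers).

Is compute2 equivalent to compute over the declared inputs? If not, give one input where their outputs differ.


The rewrite breaks on a=-3, b=-5, c=-2, where the results are 17 and 0.
compute: val = -5; ((abs(3) - (c * val)) == (c + b)) -> true; val = 10; return 17
compute2: val = -5; ((b + c) == (max(3, (-3)) - (c * val))) -> true; val = -7; return 0
verdict: not equivalent; witness: a=-3, b=-5, c=-2


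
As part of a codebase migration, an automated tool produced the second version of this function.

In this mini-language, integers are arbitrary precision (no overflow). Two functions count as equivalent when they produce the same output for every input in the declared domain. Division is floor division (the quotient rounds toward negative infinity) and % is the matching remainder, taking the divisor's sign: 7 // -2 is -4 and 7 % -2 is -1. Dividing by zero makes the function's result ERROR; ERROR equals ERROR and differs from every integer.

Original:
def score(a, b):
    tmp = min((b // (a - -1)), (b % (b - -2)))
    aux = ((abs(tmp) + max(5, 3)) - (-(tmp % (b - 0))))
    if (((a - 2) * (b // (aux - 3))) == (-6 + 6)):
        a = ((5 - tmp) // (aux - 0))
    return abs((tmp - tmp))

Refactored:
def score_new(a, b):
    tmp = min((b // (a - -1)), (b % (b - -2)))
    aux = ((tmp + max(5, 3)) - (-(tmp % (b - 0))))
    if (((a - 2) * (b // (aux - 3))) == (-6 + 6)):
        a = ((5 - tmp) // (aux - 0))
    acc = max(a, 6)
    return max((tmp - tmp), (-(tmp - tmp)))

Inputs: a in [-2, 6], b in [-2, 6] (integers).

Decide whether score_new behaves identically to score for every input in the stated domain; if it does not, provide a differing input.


Consider the input a=-2, b=2.
score: tmp := -2 | aux := 7 | (((a - 2) * (b // (aux - 3))) == (-6 + 6)): true | a := 1 | result 0
score_new: tmp := -2 | aux := 3 | divide-by-zero, output ERROR
0 and ERROR differ, so these are not the same function on this domain.
verdict: not equivalent; witness: a=-2, b=2


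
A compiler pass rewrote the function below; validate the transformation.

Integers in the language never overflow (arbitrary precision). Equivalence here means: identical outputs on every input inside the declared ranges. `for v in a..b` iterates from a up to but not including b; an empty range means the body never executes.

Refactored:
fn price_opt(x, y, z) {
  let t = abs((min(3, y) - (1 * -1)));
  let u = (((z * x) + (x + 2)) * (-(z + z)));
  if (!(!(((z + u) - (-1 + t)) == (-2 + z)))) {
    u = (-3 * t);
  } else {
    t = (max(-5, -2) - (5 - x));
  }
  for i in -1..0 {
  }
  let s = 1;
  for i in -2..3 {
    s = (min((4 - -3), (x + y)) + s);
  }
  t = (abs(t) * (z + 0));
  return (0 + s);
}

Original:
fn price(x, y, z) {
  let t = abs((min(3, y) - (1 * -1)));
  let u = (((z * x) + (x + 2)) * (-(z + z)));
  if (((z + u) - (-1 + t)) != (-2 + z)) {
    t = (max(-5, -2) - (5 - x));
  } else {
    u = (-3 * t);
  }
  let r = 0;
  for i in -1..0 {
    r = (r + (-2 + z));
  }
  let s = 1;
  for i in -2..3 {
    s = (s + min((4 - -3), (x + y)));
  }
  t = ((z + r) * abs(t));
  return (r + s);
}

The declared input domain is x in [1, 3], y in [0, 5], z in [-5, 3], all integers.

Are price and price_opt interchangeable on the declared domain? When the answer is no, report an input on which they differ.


At x=1, y=0, z=-5: price gives -1, price_opt gives 6.
verdict: not equivalent; witness: x=1, y=0, z=-5


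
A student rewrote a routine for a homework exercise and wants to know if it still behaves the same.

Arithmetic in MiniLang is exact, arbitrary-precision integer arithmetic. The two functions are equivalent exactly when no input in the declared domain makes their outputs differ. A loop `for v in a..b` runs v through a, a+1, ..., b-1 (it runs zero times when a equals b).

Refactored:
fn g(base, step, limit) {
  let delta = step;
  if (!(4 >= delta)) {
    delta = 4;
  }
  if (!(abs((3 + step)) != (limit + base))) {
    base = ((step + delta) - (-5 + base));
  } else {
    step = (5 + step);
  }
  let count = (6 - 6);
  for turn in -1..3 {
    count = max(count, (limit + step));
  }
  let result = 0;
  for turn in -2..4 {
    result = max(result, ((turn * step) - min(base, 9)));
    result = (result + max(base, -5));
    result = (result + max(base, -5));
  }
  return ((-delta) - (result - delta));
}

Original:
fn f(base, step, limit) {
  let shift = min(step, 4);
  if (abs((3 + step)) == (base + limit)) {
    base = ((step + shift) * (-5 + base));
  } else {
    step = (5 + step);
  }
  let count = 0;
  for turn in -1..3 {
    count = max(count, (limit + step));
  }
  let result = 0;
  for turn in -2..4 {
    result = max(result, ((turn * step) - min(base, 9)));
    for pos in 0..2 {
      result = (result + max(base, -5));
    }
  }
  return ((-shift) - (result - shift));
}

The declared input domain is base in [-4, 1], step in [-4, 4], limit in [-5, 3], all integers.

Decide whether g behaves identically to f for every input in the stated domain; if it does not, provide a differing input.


On input base=-3, step=-3, limit=3, f returns -576 while g returns -28.
verdict: not equivalent; witness: base=-3, step=-3, limit=3


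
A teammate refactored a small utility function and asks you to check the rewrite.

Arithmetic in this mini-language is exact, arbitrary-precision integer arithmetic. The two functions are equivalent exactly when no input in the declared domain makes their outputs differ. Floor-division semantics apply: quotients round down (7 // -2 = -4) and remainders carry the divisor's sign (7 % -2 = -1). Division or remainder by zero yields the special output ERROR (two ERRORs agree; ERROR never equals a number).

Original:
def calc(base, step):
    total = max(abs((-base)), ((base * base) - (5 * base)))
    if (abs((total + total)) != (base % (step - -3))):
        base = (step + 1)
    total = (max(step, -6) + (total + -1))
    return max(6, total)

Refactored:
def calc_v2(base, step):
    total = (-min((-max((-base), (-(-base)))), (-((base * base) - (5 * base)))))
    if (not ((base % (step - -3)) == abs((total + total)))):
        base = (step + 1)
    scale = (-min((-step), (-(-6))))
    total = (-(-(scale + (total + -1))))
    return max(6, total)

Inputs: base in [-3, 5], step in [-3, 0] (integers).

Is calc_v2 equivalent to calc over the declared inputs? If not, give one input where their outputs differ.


Reading the diff, among the changes: min/max/abs usage differs; also comparison usage differs; also local variable names differ; also statement counts differ; also boolean connective usage differs.
As a probe, take base=3, step=0: calc runs total = 3; (abs((total + total)) != (base % (step - -3))) -> true; base = 1; total = 2; return 6; calc_v2 runs total = 3; (not ((base % (step - -3)) == abs((total + total)))) -> true; base = 1; scale = 0; total = 2; return 6; both end at 6.
Across all 36 domain points the two functions coincide.
verdict: equivalent


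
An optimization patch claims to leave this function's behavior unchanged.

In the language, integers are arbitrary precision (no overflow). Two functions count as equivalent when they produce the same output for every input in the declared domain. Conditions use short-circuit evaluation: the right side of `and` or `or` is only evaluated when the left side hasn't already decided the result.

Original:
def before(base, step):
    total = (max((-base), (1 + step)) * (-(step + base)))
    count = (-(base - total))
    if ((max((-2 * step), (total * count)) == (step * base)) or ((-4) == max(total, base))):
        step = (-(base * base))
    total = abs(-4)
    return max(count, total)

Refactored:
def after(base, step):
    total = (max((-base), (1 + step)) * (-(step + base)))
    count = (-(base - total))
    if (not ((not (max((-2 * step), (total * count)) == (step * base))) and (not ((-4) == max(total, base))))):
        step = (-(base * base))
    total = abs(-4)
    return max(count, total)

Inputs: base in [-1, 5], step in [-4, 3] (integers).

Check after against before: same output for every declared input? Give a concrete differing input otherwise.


Side by side, the visible changes include: boolean connective usage differs.
One worked example (base=3, step=0) — before: total becomes -3; next count becomes -6; next ((max((-2 * step), (total * count)) == (step * base)) or ((-4) == max(total, base))) evaluates to false; next total becomes 4; next final value 4; after: total becomes -3; next count becomes -6; next (not ((not (max((-2 * step), (total * count)) == (step * base))) and (not ((-4) == max(total, base))))) evaluates to false; next total becomes 4; next final value 4; agreement on 4.
Sweeping the whole domain (56 inputs) finds no disagreement.
verdict: equivalent


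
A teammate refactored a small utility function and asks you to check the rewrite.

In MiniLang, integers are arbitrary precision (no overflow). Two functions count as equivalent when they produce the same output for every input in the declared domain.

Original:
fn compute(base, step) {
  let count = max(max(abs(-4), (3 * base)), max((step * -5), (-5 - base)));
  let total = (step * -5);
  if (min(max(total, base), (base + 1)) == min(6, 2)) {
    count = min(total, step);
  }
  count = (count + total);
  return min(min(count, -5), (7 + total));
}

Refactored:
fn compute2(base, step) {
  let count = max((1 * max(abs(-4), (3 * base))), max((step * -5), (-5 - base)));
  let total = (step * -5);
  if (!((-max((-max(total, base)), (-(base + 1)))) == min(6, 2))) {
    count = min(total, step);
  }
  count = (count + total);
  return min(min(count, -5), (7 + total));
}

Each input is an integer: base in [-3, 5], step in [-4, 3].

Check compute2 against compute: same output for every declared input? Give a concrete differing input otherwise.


Take base=-3, step=1.
compute: count becomes 4; next total becomes -5; next (min(max(total, base), (base + 1)) == min(6, 2)) evaluates to false; next count becomes -1; next final value -5
compute2: count becomes 4; next total becomes -5; next (!((-max((-max(total, base)), (-(base + 1)))) == min(6, 2))) evaluates to true; next count becomes -5; next count becomes -10; next final value -10
-5 vs -10 — the two versions disagree here.
verdict: not equivalent; witness: base=-3, step=1


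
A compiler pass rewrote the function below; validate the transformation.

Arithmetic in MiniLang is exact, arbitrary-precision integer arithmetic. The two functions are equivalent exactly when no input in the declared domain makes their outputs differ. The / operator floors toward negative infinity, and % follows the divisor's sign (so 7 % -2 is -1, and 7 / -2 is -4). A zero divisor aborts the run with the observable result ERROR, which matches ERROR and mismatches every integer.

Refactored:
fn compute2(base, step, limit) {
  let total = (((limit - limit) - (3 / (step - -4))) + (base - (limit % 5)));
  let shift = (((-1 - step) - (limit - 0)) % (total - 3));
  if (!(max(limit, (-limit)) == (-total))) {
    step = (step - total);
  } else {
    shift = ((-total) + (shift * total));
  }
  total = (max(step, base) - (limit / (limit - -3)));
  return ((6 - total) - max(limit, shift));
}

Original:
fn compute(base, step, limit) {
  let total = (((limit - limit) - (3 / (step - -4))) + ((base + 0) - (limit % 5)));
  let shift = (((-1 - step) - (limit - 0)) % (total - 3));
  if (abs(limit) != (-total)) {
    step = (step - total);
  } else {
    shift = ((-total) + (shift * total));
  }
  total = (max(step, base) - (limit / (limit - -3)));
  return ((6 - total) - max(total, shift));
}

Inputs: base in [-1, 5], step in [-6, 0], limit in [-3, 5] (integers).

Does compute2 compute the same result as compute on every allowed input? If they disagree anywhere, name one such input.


base=-1, step=-6, limit=0 yields 8 from compute but 7 from compute2.
verdict: not equivalent; witness: base=-1, step=-6, limit=0


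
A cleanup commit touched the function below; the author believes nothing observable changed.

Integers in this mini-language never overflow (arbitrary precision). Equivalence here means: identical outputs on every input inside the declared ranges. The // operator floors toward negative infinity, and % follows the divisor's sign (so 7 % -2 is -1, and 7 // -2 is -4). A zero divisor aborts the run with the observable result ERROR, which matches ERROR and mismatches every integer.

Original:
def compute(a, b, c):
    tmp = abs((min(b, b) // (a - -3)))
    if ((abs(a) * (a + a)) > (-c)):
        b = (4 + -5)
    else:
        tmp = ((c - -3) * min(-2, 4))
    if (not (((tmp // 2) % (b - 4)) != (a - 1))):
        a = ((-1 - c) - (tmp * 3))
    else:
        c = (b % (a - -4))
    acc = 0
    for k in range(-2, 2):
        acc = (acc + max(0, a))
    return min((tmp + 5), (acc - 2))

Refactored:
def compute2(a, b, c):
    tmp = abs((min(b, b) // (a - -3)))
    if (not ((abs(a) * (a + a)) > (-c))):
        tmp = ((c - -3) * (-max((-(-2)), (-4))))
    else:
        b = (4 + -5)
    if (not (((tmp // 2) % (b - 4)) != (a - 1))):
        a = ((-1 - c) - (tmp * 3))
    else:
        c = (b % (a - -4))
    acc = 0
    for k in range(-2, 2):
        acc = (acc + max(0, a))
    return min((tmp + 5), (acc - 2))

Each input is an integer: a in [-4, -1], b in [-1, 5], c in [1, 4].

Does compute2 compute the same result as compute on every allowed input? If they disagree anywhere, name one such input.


Equivalent — the differences include boolean connective usage differs, min/max/abs usage differs, yet no declared input distinguishes the two.
One worked example (a=-4, b=0, c=1) — compute: tmp=0, then ((abs(a) * (a + a)) > (-c)) is false, then tmp=-8, then (not (((tmp // 2) % (b - 4)) != (a - 1))) is false, then a zero divisor aborts: ERROR; compute2: tmp=0, then (not ((abs(a) * (a + a)) > (-c))) is true, then tmp=-8, then (not (((tmp // 2) % (b - 4)) != (a - 1))) is false, then a zero divisor aborts: ERROR; agreement on ERROR.
Across all 112 domain points the two functions coincide.
verdict: equivalent


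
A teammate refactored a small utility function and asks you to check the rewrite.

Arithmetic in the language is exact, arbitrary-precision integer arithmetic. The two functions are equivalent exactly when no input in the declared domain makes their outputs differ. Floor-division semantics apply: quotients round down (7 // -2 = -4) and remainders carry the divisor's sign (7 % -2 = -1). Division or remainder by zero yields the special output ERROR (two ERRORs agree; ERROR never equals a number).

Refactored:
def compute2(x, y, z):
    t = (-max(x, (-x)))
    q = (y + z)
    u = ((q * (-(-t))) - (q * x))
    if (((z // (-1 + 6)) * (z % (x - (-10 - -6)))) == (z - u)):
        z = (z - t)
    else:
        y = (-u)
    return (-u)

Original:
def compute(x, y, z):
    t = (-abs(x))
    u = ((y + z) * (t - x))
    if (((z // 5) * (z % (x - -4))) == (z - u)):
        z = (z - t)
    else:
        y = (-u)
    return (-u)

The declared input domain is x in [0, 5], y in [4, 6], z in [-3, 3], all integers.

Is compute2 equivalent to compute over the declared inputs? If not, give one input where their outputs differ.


Reading the diff, among the changes: arithmetic usage differs; also min/max/abs usage differs; also local variable names differ; also constant usage differs; also statement counts differ.
Tracing x=2, y=4, z=1: compute: t=-2, then u=-20, then (((z // 5) * (z % (x - -4))) == (z - u)) is false, then y=20, then returns 20 | compute2: t=-2, then q=5, then u=-20, then (((z // (-1 + 6)) * (z % (x - (-10 - -6)))) == (z - u)) is false, then y=20, then returns 20 — matching result 20.
An exhaustive pass over the 126 declared inputs shows identical outputs.
verdict: equivalent


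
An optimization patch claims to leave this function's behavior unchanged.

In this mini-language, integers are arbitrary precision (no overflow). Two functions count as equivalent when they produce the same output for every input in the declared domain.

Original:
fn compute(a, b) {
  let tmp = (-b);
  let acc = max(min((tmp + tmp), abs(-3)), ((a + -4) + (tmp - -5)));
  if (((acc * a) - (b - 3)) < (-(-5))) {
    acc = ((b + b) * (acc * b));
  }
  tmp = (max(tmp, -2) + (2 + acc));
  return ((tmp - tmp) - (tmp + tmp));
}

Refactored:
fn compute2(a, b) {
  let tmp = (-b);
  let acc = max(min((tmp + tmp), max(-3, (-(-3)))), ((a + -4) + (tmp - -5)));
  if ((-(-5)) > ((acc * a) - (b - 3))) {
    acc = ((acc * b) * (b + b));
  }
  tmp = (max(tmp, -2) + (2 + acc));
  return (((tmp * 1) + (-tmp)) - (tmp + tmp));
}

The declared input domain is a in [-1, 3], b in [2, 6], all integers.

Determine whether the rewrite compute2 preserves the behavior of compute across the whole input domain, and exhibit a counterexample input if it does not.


Behavior is preserved: although comparison usage differs, constant usage differs, arithmetic usage differs, min/max/abs usage differs, the outputs never diverge.
Tracing a=0, b=6: compute: tmp=-6, then acc=-5, then (((acc * a) - (b - 3)) < (-(-5))) is true, then acc=-360, then tmp=-360, then returns 720 | compute2: tmp=-6, then acc=-5, then ((-(-5)) > ((acc * a) - (b - 3))) is true, then acc=-360, then tmp=-360, then returns 720 — matching result 720.
Every one of the 25 inputs gives matching results.
verdict: equivalent


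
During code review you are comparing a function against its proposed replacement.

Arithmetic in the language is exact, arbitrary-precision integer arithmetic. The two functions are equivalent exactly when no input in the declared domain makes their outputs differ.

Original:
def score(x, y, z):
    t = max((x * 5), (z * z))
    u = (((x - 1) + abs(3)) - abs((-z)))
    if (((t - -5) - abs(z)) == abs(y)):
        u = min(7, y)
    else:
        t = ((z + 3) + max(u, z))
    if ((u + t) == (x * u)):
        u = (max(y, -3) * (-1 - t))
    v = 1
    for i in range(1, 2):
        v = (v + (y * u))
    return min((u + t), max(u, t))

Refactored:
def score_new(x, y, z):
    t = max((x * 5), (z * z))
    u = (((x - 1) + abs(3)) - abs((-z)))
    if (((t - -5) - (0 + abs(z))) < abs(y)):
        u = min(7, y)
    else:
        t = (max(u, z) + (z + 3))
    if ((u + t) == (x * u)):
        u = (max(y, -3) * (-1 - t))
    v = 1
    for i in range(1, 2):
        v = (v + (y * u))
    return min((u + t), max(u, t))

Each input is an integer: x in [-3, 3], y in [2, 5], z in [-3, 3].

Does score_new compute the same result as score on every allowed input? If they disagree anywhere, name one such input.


These are not equivalent — on x=-3, y=5, z=-1 the outputs split (5 vs -1).
score: t=1, then u=-2, then (((t - -5) - abs(z)) == abs(y)) is true, then u=5, then ((u + t) == (x * u)) is false, then v=1, then (i=1), then v=26, then returns 5
score_new: t=1, then u=-2, then (((t - -5) - (0 + abs(z))) < abs(y)) is false, then t=1, then ((u + t) == (x * u)) is false, then v=1, then (i=1), then v=-9, then returns -1
verdict: not equivalent; witness: x=-3, y=5, z=-1


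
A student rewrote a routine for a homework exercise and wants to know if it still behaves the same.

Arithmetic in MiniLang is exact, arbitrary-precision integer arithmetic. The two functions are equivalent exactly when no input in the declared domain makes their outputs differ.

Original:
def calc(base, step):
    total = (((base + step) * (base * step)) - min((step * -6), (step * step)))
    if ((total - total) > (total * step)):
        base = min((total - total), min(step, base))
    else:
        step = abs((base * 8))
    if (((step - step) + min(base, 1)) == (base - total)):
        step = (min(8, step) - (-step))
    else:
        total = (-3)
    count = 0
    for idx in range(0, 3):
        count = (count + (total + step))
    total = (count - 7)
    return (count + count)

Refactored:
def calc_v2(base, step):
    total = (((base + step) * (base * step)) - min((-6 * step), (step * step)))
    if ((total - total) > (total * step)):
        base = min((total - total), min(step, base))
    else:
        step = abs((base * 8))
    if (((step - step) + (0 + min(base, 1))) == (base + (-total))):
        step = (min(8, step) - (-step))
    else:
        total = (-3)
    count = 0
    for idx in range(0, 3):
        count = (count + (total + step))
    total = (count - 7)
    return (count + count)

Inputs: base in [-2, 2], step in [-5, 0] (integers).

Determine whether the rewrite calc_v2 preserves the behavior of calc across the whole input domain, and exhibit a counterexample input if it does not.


The two versions differ — the changes include arithmetic usage differs, constant usage differs.
Tracing base=1, step=-5: calc: total=-5, then ((total - total) > (total * step)) is false, then step=8, then (((step - step) + min(base, 1)) == (base - total)) is false, then total=-3, then count=0, then (idx=0), then count=5, then (idx=1), then count=10, then (idx=2), then count=15, then total=8, then returns 30 | calc_v2: total=-5, then ((total - total) > (total * step)) is false, then step=8, then (((step - step) + (0 + min(base, 1))) == (base + (-total))) is false, then total=-3, then count=0, then (idx=0), then count=5, then (idx=1), then count=10, then (idx=2), then count=15, then total=8, then returns 30 — matching result 30.
An exhaustive pass over the 30 declared inputs shows identical outputs.
verdict: equivalent


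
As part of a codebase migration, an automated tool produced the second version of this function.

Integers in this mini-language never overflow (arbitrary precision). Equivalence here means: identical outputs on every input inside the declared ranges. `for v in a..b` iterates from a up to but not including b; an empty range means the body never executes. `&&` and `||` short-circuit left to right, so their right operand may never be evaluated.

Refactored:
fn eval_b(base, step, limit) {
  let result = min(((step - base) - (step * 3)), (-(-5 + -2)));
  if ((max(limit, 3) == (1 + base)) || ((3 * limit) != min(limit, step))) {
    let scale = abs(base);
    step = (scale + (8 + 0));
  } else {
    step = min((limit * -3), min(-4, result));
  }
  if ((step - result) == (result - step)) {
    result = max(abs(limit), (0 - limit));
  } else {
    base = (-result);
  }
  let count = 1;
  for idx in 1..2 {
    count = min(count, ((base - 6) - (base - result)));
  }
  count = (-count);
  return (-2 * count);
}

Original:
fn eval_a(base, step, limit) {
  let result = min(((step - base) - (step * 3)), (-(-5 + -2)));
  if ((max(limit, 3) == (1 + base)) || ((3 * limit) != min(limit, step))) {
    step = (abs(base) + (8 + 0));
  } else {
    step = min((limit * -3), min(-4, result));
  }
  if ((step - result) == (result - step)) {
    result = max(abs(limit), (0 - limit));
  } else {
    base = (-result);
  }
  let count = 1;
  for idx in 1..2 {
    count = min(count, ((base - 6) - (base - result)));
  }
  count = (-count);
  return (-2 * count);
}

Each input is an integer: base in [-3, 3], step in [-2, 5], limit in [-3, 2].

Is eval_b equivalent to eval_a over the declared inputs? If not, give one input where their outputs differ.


This is a faithful refactor — statement counts differ; also local variable names differ, but the computed results match everywhere.
Tracing base=-1, step=5, limit=-3: eval_a: result = -9; ((max(limit, 3) == (1 + base)) || ((3 * limit) != min(limit, step))) -> true; step = 9; ((step - result) == (result - step)) -> false; base = 9; count = 1; [idx=1]; count = -15; count = 15; return -30 | eval_b: result = -9; ((max(limit, 3) == (1 + base)) || ((3 * limit) != min(limit, step))) -> true; scale = 1; step = 9; ((step - result) == (result - step)) -> false; base = 9; count = 1; [idx=1]; count = -15; count = 15; return -30 — matching result -30.
Every one of the 336 inputs gives matching results.
verdict: equivalent


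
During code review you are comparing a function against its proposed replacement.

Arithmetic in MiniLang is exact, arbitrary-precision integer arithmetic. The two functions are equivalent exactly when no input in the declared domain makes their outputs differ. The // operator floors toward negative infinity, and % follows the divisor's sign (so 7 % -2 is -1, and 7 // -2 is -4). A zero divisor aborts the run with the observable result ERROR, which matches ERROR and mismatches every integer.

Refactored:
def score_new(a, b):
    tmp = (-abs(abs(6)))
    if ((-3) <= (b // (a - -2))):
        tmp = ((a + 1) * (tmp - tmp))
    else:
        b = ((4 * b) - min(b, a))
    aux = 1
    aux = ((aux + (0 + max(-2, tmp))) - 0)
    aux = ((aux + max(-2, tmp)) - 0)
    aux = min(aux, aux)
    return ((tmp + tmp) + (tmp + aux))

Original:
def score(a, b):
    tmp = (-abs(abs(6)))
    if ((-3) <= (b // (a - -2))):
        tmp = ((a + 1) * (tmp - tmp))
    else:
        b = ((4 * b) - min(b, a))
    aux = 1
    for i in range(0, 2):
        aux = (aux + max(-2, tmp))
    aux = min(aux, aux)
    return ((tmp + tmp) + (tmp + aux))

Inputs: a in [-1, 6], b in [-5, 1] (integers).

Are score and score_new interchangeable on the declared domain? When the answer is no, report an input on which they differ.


Comparing the listings, the differences include: local variable names differ, and arithmetic usage differs, and loop structure differs, and constant usage differs, and min/max/abs usage differs.
Spot check at a=5, b=-4 — score: tmp := -6 | ((-3) <= (b // (a - -2))): true | tmp := 0 | aux := 1 | iter i=0: | aux := 1 | iter i=1: | aux := 1 | aux := 1 | result 1. score_new: tmp := -6 | ((-3) <= (b // (a - -2))): true | tmp := 0 | aux := 1 | aux := 1 | aux := 1 | aux := 1 | result 1. Both give 1.
Checked all 56 inputs in the declared domain: the outputs agree on every one.
verdict: equivalent


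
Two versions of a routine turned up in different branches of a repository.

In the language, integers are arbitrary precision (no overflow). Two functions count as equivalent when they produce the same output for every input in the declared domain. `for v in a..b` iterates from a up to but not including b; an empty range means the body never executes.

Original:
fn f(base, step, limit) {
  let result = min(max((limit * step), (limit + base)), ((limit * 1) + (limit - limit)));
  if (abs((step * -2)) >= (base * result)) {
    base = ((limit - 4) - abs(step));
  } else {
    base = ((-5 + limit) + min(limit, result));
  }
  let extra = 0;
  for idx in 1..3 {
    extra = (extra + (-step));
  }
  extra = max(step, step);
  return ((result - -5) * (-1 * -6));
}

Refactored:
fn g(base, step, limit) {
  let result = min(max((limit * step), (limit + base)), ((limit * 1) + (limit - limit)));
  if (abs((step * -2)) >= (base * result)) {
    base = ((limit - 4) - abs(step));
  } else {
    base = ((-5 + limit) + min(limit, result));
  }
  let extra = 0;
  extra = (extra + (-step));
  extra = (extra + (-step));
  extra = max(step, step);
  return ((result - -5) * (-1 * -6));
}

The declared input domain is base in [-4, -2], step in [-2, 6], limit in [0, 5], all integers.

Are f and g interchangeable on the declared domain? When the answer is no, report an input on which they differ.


Equivalent — the differences include local variable names differ, and arithmetic usage differs, and loop structure differs, yet no declared input distinguishes the two.
Spot check at base=-3, step=0, limit=5 — f: result becomes 2; next (abs((step * -2)) >= (base * result)) evaluates to true; next base becomes 1; next extra becomes 0; next at idx=1:; next extra becomes 0; next at idx=2:; next extra becomes 0; next extra becomes 0; next final value 42. g: result becomes 2; next (abs((step * -2)) >= (base * result)) evaluates to true; next base becomes 1; next extra becomes 0; next extra becomes 0; next extra becomes 0; next extra becomes 0; next final value 42. Both give 42.
An exhaustive pass over the 162 declared inputs shows identical outputs.
verdict: equivalent


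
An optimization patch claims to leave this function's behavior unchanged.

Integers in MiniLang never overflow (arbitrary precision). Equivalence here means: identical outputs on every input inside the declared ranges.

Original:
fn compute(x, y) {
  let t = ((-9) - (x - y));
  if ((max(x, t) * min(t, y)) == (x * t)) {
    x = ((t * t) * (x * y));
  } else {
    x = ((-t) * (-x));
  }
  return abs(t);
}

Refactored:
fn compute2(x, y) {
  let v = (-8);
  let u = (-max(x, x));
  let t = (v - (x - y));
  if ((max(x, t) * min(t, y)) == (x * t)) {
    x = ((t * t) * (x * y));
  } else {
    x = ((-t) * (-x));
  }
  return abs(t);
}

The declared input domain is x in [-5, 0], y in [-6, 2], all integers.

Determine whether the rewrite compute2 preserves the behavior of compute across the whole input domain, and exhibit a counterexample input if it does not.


Consider the input x=-5, y=-6.
compute: t := -10 | ((max(x, t) * min(t, y)) == (x * t)): true | x := 3000 | result 10
compute2: v := -8 | u := 5 | t := -9 | ((max(x, t) * min(t, y)) == (x * t)): true | x := 2430 | result 9
10 != 9, so the rewrite changes behavior.
verdict: not equivalent; witness: x=-5, y=-6


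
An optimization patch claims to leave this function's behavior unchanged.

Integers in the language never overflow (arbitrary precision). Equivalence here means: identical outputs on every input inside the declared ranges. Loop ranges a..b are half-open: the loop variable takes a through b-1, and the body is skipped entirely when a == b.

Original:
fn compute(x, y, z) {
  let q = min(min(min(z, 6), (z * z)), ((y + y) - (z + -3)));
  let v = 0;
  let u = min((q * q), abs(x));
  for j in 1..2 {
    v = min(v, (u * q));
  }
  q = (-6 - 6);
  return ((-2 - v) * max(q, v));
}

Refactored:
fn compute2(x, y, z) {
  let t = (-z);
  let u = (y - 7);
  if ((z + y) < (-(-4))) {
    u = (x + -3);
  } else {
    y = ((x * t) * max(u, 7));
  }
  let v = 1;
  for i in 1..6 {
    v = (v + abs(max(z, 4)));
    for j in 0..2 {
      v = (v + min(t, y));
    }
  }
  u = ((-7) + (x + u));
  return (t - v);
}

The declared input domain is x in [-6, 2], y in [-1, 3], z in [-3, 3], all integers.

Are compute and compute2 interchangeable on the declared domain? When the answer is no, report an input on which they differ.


Consider the input x=-6, y=-1, z=-3.
compute: q=-3, then v=0, then u=6, then (j=1), then v=-18, then q=-12, then returns -192
compute2: t=3, then u=-8, then ((z + y) < (-(-4))) is true, then u=-9, then v=1, then (i=1), then v=5, then (j=0), then v=4, then (j=1), then v=3, then (i=2), then v=7, then (j=0), then v=6, then (j=1), then v=5, then (i=3), then v=9, then (j=0), then v=8, then (j=1), then v=7, then (i=4), then v=11, then (j=0), then v=10, then (j=1), then v=9, then (i=5), then v=13, then (j=0), then v=12, then (j=1), then v=11, then u=-22, then returns -8
-192 against -8: the behavior changed.
verdict: not equivalent; witness: x=-6, y=-1, z=-3
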